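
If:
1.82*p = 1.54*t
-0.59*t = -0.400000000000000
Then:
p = 0.57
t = 0.68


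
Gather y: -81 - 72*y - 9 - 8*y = -80*y - 90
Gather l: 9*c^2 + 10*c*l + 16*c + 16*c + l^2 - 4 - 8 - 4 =9*c^2 + 10*c*l + 32*c + l^2 - 16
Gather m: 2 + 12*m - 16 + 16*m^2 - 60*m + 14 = 16*m^2 - 48*m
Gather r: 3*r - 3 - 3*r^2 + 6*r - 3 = -3*r^2 + 9*r - 6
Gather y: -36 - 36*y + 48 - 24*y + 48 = 60 - 60*y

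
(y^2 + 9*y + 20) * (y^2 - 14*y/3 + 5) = y^4 + 13*y^3/3 - 17*y^2 - 145*y/3 + 100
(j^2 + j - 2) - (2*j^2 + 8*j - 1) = -j^2 - 7*j - 1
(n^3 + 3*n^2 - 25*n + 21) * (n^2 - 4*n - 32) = n^5 - n^4 - 69*n^3 + 25*n^2 + 716*n - 672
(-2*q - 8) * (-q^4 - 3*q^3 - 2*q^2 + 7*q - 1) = 2*q^5 + 14*q^4 + 28*q^3 + 2*q^2 - 54*q + 8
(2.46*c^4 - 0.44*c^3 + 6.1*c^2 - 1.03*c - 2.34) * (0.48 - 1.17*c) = -2.8782*c^5 + 1.6956*c^4 - 7.3482*c^3 + 4.1331*c^2 + 2.2434*c - 1.1232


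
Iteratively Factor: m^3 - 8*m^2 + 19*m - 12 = (m - 3)*(m^2 - 5*m + 4) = (m - 4)*(m - 3)*(m - 1)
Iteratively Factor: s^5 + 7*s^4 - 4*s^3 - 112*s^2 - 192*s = (s + 4)*(s^4 + 3*s^3 - 16*s^2 - 48*s) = (s - 4)*(s + 4)*(s^3 + 7*s^2 + 12*s) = (s - 4)*(s + 3)*(s + 4)*(s^2 + 4*s) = (s - 4)*(s + 3)*(s + 4)^2*(s)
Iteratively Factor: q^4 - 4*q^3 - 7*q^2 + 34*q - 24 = (q + 3)*(q^3 - 7*q^2 + 14*q - 8) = (q - 1)*(q + 3)*(q^2 - 6*q + 8) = (q - 4)*(q - 1)*(q + 3)*(q - 2)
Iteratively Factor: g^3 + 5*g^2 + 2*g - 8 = (g + 4)*(g^2 + g - 2) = (g - 1)*(g + 4)*(g + 2)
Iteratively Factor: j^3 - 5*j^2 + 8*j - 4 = (j - 2)*(j^2 - 3*j + 2) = (j - 2)*(j - 1)*(j - 2)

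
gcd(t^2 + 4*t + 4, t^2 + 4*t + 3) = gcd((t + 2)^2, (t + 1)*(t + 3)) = 1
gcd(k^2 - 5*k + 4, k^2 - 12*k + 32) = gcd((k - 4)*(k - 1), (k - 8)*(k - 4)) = k - 4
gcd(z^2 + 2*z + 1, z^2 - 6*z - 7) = z + 1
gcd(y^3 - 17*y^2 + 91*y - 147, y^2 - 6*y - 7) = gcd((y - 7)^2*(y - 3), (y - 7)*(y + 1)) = y - 7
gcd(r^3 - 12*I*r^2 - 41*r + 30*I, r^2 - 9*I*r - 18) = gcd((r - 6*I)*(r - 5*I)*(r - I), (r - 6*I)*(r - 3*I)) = r - 6*I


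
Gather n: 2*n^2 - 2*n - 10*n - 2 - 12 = 2*n^2 - 12*n - 14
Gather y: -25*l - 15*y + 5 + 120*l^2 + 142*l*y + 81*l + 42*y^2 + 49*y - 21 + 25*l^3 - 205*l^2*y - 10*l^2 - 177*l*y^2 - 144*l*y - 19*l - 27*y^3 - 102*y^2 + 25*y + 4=25*l^3 + 110*l^2 + 37*l - 27*y^3 + y^2*(-177*l - 60) + y*(-205*l^2 - 2*l + 59) - 12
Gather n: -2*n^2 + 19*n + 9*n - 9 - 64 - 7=-2*n^2 + 28*n - 80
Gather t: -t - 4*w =-t - 4*w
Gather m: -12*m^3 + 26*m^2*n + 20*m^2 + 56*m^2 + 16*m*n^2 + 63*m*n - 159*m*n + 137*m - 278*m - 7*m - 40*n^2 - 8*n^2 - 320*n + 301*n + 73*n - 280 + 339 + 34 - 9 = -12*m^3 + m^2*(26*n + 76) + m*(16*n^2 - 96*n - 148) - 48*n^2 + 54*n + 84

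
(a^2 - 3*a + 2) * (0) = 0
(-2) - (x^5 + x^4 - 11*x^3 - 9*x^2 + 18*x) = -x^5 - x^4 + 11*x^3 + 9*x^2 - 18*x - 2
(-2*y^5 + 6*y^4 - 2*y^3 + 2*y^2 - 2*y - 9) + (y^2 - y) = -2*y^5 + 6*y^4 - 2*y^3 + 3*y^2 - 3*y - 9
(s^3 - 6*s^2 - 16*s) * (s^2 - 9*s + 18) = s^5 - 15*s^4 + 56*s^3 + 36*s^2 - 288*s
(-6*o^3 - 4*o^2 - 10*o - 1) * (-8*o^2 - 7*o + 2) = 48*o^5 + 74*o^4 + 96*o^3 + 70*o^2 - 13*o - 2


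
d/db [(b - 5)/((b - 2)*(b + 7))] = (-b^2 + 10*b + 11)/(b^4 + 10*b^3 - 3*b^2 - 140*b + 196)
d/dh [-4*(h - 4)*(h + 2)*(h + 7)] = -12*h^2 - 40*h + 88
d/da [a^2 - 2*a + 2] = 2*a - 2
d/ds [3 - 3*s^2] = -6*s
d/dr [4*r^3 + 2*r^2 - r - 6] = 12*r^2 + 4*r - 1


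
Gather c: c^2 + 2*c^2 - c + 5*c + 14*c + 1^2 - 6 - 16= 3*c^2 + 18*c - 21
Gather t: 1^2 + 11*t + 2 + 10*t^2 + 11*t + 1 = 10*t^2 + 22*t + 4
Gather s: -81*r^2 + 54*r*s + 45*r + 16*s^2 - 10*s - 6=-81*r^2 + 45*r + 16*s^2 + s*(54*r - 10) - 6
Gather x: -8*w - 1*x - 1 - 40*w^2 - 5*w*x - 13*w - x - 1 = -40*w^2 - 21*w + x*(-5*w - 2) - 2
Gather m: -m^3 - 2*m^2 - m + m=-m^3 - 2*m^2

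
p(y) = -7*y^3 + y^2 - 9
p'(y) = -21*y^2 + 2*y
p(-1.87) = 40.27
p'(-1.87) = -77.17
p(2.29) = -87.82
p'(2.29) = -105.55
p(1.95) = -57.10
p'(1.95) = -75.95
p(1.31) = -23.02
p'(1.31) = -33.42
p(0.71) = -11.00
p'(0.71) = -9.17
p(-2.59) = 119.33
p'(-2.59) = -146.05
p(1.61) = -35.62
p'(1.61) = -51.21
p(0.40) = -9.29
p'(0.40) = -2.56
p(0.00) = -9.00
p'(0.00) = 0.00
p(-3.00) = 189.00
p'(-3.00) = -195.00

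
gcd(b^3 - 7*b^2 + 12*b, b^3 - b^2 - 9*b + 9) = b - 3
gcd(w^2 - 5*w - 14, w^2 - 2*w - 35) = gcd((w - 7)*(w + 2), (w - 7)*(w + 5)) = w - 7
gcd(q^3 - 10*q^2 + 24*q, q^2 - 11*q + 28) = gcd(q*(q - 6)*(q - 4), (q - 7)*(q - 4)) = q - 4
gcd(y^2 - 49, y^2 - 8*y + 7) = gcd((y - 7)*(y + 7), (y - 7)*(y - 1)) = y - 7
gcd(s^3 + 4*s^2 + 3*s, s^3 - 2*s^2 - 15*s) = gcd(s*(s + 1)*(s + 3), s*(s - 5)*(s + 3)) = s^2 + 3*s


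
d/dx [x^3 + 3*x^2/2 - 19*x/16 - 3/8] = 3*x^2 + 3*x - 19/16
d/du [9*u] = 9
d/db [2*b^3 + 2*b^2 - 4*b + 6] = 6*b^2 + 4*b - 4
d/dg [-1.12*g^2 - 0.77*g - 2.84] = -2.24*g - 0.77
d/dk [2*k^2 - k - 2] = 4*k - 1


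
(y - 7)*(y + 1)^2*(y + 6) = y^4 + y^3 - 43*y^2 - 85*y - 42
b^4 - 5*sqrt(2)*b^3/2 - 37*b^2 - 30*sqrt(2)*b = b*(b - 6*sqrt(2))*(b + sqrt(2))*(b + 5*sqrt(2)/2)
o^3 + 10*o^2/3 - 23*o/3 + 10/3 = (o - 1)*(o - 2/3)*(o + 5)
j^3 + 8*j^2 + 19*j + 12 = (j + 1)*(j + 3)*(j + 4)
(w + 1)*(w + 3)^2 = w^3 + 7*w^2 + 15*w + 9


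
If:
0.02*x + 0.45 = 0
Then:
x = -22.50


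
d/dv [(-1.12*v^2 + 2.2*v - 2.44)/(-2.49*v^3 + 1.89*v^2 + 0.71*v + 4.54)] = (-2.7888*v^4 + 10.956*v^3 - 23.18*v^2 - 0.946400000000003*v + 11.7204)/(6.2001*v^6 - 9.4122*v^5 + 0.0362999999999998*v^4 - 19.9254*v^3 + 17.6653*v^2 + 6.4468*v + 20.6116)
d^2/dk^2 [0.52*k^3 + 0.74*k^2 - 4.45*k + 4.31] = 3.12*k + 1.48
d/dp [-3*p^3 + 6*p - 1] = 6 - 9*p^2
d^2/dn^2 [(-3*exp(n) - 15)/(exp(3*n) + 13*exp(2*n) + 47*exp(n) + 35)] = 12*(-exp(3*n) - 6*exp(2*n) - 9*exp(n) + 14)*exp(n)/(exp(6*n) + 24*exp(5*n) + 213*exp(4*n) + 848*exp(3*n) + 1491*exp(2*n) + 1176*exp(n) + 343)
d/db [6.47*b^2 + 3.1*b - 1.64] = 12.94*b + 3.1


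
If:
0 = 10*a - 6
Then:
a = 3/5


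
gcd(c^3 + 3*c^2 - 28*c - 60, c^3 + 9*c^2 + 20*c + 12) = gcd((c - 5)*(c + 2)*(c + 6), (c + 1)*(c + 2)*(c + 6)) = c^2 + 8*c + 12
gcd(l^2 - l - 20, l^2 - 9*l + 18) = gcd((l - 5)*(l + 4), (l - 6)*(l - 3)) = 1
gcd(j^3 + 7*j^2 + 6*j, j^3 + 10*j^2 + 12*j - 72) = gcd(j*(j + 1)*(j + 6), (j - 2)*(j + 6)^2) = j + 6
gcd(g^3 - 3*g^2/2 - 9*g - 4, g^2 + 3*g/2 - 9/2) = 1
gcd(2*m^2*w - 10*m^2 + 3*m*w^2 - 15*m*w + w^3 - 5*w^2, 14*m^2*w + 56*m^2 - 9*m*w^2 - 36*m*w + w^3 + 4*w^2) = 1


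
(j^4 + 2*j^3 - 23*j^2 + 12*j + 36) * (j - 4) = j^5 - 2*j^4 - 31*j^3 + 104*j^2 - 12*j - 144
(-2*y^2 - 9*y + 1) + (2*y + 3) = -2*y^2 - 7*y + 4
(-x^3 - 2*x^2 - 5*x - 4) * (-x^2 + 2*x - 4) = x^5 + 5*x^3 + 2*x^2 + 12*x + 16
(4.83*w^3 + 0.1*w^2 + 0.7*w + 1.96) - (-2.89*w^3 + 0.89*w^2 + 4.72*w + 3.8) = 7.72*w^3 - 0.79*w^2 - 4.02*w - 1.84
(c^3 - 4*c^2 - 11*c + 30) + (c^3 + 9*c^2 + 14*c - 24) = 2*c^3 + 5*c^2 + 3*c + 6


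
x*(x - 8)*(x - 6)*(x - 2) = x^4 - 16*x^3 + 76*x^2 - 96*x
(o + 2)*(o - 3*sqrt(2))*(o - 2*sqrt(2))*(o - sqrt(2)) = o^4 - 6*sqrt(2)*o^3 + 2*o^3 - 12*sqrt(2)*o^2 + 22*o^2 - 12*sqrt(2)*o + 44*o - 24*sqrt(2)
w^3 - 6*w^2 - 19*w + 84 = (w - 7)*(w - 3)*(w + 4)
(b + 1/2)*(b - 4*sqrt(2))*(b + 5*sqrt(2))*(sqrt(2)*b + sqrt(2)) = sqrt(2)*b^4 + 2*b^3 + 3*sqrt(2)*b^3/2 - 79*sqrt(2)*b^2/2 + 3*b^2 - 60*sqrt(2)*b + b - 20*sqrt(2)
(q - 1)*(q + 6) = q^2 + 5*q - 6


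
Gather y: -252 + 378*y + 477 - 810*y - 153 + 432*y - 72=0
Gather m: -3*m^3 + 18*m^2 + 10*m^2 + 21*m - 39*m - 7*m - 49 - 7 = -3*m^3 + 28*m^2 - 25*m - 56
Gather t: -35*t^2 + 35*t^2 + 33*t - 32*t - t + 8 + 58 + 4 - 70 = 0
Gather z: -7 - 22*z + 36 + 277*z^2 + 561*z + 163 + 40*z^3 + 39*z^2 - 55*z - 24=40*z^3 + 316*z^2 + 484*z + 168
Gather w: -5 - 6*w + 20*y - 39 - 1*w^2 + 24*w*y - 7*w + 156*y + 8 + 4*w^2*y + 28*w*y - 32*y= w^2*(4*y - 1) + w*(52*y - 13) + 144*y - 36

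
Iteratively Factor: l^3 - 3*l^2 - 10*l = (l - 5)*(l^2 + 2*l) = l*(l - 5)*(l + 2)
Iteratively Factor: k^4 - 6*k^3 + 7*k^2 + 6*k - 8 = (k - 4)*(k^3 - 2*k^2 - k + 2) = (k - 4)*(k - 2)*(k^2 - 1) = (k - 4)*(k - 2)*(k + 1)*(k - 1)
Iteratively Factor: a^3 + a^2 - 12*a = (a + 4)*(a^2 - 3*a) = a*(a + 4)*(a - 3)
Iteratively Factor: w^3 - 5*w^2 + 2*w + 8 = (w + 1)*(w^2 - 6*w + 8) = (w - 4)*(w + 1)*(w - 2)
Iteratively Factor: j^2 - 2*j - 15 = (j + 3)*(j - 5)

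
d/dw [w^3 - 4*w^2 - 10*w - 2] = 3*w^2 - 8*w - 10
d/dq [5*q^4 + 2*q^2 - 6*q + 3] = 20*q^3 + 4*q - 6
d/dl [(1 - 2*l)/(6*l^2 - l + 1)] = (-12*l^2 + 2*l + (2*l - 1)*(12*l - 1) - 2)/(6*l^2 - l + 1)^2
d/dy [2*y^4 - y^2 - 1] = 8*y^3 - 2*y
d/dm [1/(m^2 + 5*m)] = (-2*m - 5)/(m^2*(m + 5)^2)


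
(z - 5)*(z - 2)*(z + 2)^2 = z^4 - 3*z^3 - 14*z^2 + 12*z + 40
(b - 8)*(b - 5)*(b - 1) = b^3 - 14*b^2 + 53*b - 40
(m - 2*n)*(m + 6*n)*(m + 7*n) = m^3 + 11*m^2*n + 16*m*n^2 - 84*n^3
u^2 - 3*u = u*(u - 3)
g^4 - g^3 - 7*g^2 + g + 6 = (g - 3)*(g - 1)*(g + 1)*(g + 2)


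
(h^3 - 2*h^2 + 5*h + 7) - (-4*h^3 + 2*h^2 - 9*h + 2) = 5*h^3 - 4*h^2 + 14*h + 5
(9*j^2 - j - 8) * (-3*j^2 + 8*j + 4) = -27*j^4 + 75*j^3 + 52*j^2 - 68*j - 32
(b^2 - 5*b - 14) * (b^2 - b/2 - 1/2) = b^4 - 11*b^3/2 - 12*b^2 + 19*b/2 + 7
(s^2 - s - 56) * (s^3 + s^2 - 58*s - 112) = s^5 - 115*s^3 - 110*s^2 + 3360*s + 6272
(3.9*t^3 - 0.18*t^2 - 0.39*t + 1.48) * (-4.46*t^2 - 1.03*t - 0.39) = -17.394*t^5 - 3.2142*t^4 + 0.4038*t^3 - 6.1289*t^2 - 1.3723*t - 0.5772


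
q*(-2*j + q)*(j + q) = -2*j^2*q - j*q^2 + q^3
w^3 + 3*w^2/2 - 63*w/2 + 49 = (w - 7/2)*(w - 2)*(w + 7)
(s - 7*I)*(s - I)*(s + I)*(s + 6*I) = s^4 - I*s^3 + 43*s^2 - I*s + 42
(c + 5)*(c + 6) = c^2 + 11*c + 30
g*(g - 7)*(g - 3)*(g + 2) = g^4 - 8*g^3 + g^2 + 42*g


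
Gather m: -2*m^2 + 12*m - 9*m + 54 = -2*m^2 + 3*m + 54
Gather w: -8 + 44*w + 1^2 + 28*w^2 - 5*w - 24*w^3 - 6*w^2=-24*w^3 + 22*w^2 + 39*w - 7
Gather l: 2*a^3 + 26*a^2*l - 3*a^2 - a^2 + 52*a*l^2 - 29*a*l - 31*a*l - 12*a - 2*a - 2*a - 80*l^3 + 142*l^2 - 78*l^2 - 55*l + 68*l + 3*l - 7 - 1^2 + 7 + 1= 2*a^3 - 4*a^2 - 16*a - 80*l^3 + l^2*(52*a + 64) + l*(26*a^2 - 60*a + 16)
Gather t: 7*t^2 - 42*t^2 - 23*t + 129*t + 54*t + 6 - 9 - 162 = -35*t^2 + 160*t - 165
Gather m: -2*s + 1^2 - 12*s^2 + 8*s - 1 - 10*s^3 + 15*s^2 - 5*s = -10*s^3 + 3*s^2 + s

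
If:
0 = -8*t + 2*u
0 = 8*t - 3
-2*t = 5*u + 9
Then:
No Solution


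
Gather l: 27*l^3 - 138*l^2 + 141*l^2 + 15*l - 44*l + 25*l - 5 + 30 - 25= 27*l^3 + 3*l^2 - 4*l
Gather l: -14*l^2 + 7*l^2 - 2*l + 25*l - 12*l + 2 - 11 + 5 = -7*l^2 + 11*l - 4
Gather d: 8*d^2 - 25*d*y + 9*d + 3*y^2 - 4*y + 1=8*d^2 + d*(9 - 25*y) + 3*y^2 - 4*y + 1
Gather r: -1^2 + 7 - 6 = 0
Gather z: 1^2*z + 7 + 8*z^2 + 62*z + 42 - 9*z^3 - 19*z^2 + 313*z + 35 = -9*z^3 - 11*z^2 + 376*z + 84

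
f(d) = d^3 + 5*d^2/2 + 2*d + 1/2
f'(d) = 3*d^2 + 5*d + 2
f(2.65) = 41.97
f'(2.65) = 36.32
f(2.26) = 29.33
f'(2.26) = 28.62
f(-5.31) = -89.35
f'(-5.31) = 60.04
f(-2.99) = -9.86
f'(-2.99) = 13.87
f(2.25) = 29.05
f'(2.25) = 28.44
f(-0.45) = 0.02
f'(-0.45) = 0.36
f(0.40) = 1.76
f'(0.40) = 4.48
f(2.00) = 22.50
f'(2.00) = 24.00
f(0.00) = 0.50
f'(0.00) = 2.00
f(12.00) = 2112.50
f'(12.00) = 494.00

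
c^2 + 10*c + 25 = (c + 5)^2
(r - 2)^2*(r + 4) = r^3 - 12*r + 16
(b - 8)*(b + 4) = b^2 - 4*b - 32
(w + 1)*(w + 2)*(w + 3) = w^3 + 6*w^2 + 11*w + 6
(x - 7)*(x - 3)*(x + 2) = x^3 - 8*x^2 + x + 42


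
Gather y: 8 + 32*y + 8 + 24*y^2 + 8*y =24*y^2 + 40*y + 16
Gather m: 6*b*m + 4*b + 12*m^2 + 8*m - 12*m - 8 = 4*b + 12*m^2 + m*(6*b - 4) - 8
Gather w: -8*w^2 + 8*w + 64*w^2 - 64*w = 56*w^2 - 56*w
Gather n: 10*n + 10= 10*n + 10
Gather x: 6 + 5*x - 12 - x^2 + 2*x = -x^2 + 7*x - 6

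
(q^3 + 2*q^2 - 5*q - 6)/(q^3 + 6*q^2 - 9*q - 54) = (q^2 - q - 2)/(q^2 + 3*q - 18)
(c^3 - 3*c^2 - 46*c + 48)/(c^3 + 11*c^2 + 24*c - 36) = (c - 8)/(c + 6)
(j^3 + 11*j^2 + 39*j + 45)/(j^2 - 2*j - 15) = (j^2 + 8*j + 15)/(j - 5)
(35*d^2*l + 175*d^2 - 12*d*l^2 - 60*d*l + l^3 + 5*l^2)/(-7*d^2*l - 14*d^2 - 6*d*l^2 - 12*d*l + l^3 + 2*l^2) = (-5*d*l - 25*d + l^2 + 5*l)/(d*l + 2*d + l^2 + 2*l)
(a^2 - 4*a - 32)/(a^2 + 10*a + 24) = (a - 8)/(a + 6)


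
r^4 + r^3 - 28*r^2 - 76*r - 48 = (r - 6)*(r + 1)*(r + 2)*(r + 4)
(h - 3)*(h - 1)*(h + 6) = h^3 + 2*h^2 - 21*h + 18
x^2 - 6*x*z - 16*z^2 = (x - 8*z)*(x + 2*z)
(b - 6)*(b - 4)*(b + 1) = b^3 - 9*b^2 + 14*b + 24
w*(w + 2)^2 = w^3 + 4*w^2 + 4*w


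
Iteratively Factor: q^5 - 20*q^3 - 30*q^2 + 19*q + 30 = (q + 1)*(q^4 - q^3 - 19*q^2 - 11*q + 30) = (q - 5)*(q + 1)*(q^3 + 4*q^2 + q - 6) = (q - 5)*(q - 1)*(q + 1)*(q^2 + 5*q + 6) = (q - 5)*(q - 1)*(q + 1)*(q + 2)*(q + 3)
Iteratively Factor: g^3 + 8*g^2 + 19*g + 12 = (g + 4)*(g^2 + 4*g + 3) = (g + 1)*(g + 4)*(g + 3)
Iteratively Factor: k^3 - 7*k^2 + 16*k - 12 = (k - 2)*(k^2 - 5*k + 6) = (k - 2)^2*(k - 3)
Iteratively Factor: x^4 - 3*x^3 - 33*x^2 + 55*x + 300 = (x - 5)*(x^3 + 2*x^2 - 23*x - 60) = (x - 5)*(x + 3)*(x^2 - x - 20) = (x - 5)^2*(x + 3)*(x + 4)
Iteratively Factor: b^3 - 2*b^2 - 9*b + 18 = (b - 2)*(b^2 - 9) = (b - 3)*(b - 2)*(b + 3)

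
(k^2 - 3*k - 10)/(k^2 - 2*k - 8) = (k - 5)/(k - 4)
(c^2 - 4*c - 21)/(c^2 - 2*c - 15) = (c - 7)/(c - 5)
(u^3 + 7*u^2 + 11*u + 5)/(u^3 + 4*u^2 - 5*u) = (u^2 + 2*u + 1)/(u*(u - 1))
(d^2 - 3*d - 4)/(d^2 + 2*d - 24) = (d + 1)/(d + 6)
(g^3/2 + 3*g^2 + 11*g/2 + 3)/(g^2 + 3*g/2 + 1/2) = (g^2 + 5*g + 6)/(2*g + 1)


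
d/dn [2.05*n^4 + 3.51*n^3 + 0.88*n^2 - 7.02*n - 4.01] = 8.2*n^3 + 10.53*n^2 + 1.76*n - 7.02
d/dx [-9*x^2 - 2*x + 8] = -18*x - 2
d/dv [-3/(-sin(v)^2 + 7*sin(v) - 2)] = 3*(7 - 2*sin(v))*cos(v)/(sin(v)^2 - 7*sin(v) + 2)^2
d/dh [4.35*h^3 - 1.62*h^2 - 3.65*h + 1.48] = 13.05*h^2 - 3.24*h - 3.65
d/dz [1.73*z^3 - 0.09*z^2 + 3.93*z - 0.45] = 5.19*z^2 - 0.18*z + 3.93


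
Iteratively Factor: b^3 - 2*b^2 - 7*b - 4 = (b - 4)*(b^2 + 2*b + 1) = (b - 4)*(b + 1)*(b + 1)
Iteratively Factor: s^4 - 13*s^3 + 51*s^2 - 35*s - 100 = (s - 4)*(s^3 - 9*s^2 + 15*s + 25) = (s - 5)*(s - 4)*(s^2 - 4*s - 5) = (s - 5)^2*(s - 4)*(s + 1)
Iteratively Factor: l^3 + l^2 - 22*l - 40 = (l - 5)*(l^2 + 6*l + 8) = (l - 5)*(l + 2)*(l + 4)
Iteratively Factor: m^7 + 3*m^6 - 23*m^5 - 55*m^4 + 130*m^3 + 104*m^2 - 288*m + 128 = (m - 1)*(m^6 + 4*m^5 - 19*m^4 - 74*m^3 + 56*m^2 + 160*m - 128) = (m - 4)*(m - 1)*(m^5 + 8*m^4 + 13*m^3 - 22*m^2 - 32*m + 32) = (m - 4)*(m - 1)^2*(m^4 + 9*m^3 + 22*m^2 - 32) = (m - 4)*(m - 1)^3*(m^3 + 10*m^2 + 32*m + 32) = (m - 4)*(m - 1)^3*(m + 2)*(m^2 + 8*m + 16) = (m - 4)*(m - 1)^3*(m + 2)*(m + 4)*(m + 4)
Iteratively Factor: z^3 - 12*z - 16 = (z + 2)*(z^2 - 2*z - 8) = (z + 2)^2*(z - 4)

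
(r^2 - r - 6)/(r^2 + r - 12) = (r + 2)/(r + 4)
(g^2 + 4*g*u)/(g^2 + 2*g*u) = (g + 4*u)/(g + 2*u)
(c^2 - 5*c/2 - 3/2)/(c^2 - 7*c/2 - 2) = (c - 3)/(c - 4)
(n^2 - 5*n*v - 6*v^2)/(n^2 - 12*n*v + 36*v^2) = (-n - v)/(-n + 6*v)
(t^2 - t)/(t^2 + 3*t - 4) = t/(t + 4)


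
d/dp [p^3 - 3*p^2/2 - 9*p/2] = 3*p^2 - 3*p - 9/2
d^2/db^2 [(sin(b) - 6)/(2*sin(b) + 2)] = 7*(sin(b) - 2)/(2*(sin(b) + 1)^2)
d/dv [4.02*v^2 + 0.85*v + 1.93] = 8.04*v + 0.85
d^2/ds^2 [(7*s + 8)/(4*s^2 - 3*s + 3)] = 2*((7*s + 8)*(8*s - 3)^2 - (84*s + 11)*(4*s^2 - 3*s + 3))/(4*s^2 - 3*s + 3)^3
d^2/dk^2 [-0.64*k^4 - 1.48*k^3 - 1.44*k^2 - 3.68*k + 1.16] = -7.68*k^2 - 8.88*k - 2.88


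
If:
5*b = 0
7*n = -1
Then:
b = 0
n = -1/7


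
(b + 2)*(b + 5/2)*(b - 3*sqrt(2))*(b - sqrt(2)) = b^4 - 4*sqrt(2)*b^3 + 9*b^3/2 - 18*sqrt(2)*b^2 + 11*b^2 - 20*sqrt(2)*b + 27*b + 30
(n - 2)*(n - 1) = n^2 - 3*n + 2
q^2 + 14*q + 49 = (q + 7)^2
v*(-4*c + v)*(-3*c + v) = 12*c^2*v - 7*c*v^2 + v^3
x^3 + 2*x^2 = x^2*(x + 2)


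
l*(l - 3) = l^2 - 3*l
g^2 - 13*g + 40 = (g - 8)*(g - 5)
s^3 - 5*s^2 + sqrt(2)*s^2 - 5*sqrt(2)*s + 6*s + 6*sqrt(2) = (s - 3)*(s - 2)*(s + sqrt(2))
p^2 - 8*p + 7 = (p - 7)*(p - 1)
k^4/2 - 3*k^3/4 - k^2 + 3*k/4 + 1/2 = (k/2 + 1/4)*(k - 2)*(k - 1)*(k + 1)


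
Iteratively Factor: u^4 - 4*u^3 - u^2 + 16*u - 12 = (u - 2)*(u^3 - 2*u^2 - 5*u + 6) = (u - 3)*(u - 2)*(u^2 + u - 2) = (u - 3)*(u - 2)*(u + 2)*(u - 1)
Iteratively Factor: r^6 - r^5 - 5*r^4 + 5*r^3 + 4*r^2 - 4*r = (r)*(r^5 - r^4 - 5*r^3 + 5*r^2 + 4*r - 4) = r*(r - 1)*(r^4 - 5*r^2 + 4) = r*(r - 1)*(r + 2)*(r^3 - 2*r^2 - r + 2) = r*(r - 1)^2*(r + 2)*(r^2 - r - 2) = r*(r - 1)^2*(r + 1)*(r + 2)*(r - 2)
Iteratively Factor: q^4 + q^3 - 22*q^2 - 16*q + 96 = (q - 4)*(q^3 + 5*q^2 - 2*q - 24) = (q - 4)*(q - 2)*(q^2 + 7*q + 12) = (q - 4)*(q - 2)*(q + 3)*(q + 4)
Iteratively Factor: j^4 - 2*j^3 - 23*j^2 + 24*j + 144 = (j - 4)*(j^3 + 2*j^2 - 15*j - 36) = (j - 4)*(j + 3)*(j^2 - j - 12) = (j - 4)*(j + 3)^2*(j - 4)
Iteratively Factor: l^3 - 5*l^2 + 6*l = (l - 3)*(l^2 - 2*l) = l*(l - 3)*(l - 2)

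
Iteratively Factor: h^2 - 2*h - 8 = (h - 4)*(h + 2)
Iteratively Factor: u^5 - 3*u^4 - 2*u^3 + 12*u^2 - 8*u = (u - 2)*(u^4 - u^3 - 4*u^2 + 4*u) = u*(u - 2)*(u^3 - u^2 - 4*u + 4) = u*(u - 2)*(u - 1)*(u^2 - 4) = u*(u - 2)^2*(u - 1)*(u + 2)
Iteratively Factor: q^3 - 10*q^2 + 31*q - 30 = (q - 2)*(q^2 - 8*q + 15) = (q - 3)*(q - 2)*(q - 5)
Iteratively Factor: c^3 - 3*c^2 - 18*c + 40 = (c - 5)*(c^2 + 2*c - 8) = (c - 5)*(c + 4)*(c - 2)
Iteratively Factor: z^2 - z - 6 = (z + 2)*(z - 3)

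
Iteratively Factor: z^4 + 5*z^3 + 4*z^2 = (z)*(z^3 + 5*z^2 + 4*z) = z*(z + 4)*(z^2 + z) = z^2*(z + 4)*(z + 1)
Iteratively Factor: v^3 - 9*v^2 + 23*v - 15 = (v - 1)*(v^2 - 8*v + 15) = (v - 5)*(v - 1)*(v - 3)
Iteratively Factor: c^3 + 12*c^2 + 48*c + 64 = (c + 4)*(c^2 + 8*c + 16) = (c + 4)^2*(c + 4)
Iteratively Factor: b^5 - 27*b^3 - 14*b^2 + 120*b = (b)*(b^4 - 27*b^2 - 14*b + 120) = b*(b + 4)*(b^3 - 4*b^2 - 11*b + 30) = b*(b + 3)*(b + 4)*(b^2 - 7*b + 10) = b*(b - 2)*(b + 3)*(b + 4)*(b - 5)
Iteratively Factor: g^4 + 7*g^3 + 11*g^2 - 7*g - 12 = (g + 4)*(g^3 + 3*g^2 - g - 3) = (g + 1)*(g + 4)*(g^2 + 2*g - 3) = (g + 1)*(g + 3)*(g + 4)*(g - 1)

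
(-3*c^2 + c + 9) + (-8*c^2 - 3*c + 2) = -11*c^2 - 2*c + 11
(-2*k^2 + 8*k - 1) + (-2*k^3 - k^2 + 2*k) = -2*k^3 - 3*k^2 + 10*k - 1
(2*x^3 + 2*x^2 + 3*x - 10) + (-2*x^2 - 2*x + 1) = 2*x^3 + x - 9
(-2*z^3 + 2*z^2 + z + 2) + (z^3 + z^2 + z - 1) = -z^3 + 3*z^2 + 2*z + 1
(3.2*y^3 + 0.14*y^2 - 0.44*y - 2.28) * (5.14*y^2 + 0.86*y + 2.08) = 16.448*y^5 + 3.4716*y^4 + 4.5148*y^3 - 11.8064*y^2 - 2.876*y - 4.7424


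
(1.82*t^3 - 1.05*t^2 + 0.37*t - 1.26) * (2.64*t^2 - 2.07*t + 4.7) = 4.8048*t^5 - 6.5394*t^4 + 11.7043*t^3 - 9.0273*t^2 + 4.3472*t - 5.922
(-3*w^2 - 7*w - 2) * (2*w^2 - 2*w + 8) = -6*w^4 - 8*w^3 - 14*w^2 - 52*w - 16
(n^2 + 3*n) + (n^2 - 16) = 2*n^2 + 3*n - 16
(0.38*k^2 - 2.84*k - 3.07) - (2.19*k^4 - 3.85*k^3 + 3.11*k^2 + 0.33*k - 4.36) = -2.19*k^4 + 3.85*k^3 - 2.73*k^2 - 3.17*k + 1.29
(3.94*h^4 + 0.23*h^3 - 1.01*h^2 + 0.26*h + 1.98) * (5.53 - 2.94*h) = -11.5836*h^5 + 21.112*h^4 + 4.2413*h^3 - 6.3497*h^2 - 4.3834*h + 10.9494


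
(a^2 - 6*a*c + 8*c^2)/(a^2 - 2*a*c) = (a - 4*c)/a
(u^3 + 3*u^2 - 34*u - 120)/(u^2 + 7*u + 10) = (u^2 - 2*u - 24)/(u + 2)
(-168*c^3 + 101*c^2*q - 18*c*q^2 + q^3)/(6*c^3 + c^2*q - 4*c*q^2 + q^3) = (56*c^2 - 15*c*q + q^2)/(-2*c^2 - c*q + q^2)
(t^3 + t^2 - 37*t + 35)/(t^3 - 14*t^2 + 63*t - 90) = (t^2 + 6*t - 7)/(t^2 - 9*t + 18)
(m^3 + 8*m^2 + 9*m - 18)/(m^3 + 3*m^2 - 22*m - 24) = (m^2 + 2*m - 3)/(m^2 - 3*m - 4)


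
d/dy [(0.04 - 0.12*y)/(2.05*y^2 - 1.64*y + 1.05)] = (0.246*y^2 - 0.164*y - 0.0604)/(4.2025*y^4 - 6.724*y^3 + 6.9946*y^2 - 3.444*y + 1.1025)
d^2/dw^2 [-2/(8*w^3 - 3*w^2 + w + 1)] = 4*(3*(8*w - 1)*(8*w^3 - 3*w^2 + w + 1) - (24*w^2 - 6*w + 1)^2)/(8*w^3 - 3*w^2 + w + 1)^3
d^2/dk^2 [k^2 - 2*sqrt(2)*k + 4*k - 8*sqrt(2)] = 2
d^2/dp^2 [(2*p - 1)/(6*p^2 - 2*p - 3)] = 4*((5 - 18*p)*(-6*p^2 + 2*p + 3) - 2*(2*p - 1)*(6*p - 1)^2)/(-6*p^2 + 2*p + 3)^3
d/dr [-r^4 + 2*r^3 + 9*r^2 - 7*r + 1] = -4*r^3 + 6*r^2 + 18*r - 7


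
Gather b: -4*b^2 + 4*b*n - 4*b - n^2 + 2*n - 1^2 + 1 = -4*b^2 + b*(4*n - 4) - n^2 + 2*n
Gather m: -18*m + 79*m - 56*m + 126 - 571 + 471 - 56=5*m - 30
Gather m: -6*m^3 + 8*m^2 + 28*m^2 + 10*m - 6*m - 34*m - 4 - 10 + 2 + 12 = -6*m^3 + 36*m^2 - 30*m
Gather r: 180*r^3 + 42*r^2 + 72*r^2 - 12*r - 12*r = 180*r^3 + 114*r^2 - 24*r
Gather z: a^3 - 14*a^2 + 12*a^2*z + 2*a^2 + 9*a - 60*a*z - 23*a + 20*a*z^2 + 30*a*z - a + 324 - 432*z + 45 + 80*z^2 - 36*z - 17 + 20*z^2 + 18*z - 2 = a^3 - 12*a^2 - 15*a + z^2*(20*a + 100) + z*(12*a^2 - 30*a - 450) + 350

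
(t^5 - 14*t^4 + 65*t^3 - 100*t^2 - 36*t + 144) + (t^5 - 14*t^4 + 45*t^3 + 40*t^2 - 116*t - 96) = 2*t^5 - 28*t^4 + 110*t^3 - 60*t^2 - 152*t + 48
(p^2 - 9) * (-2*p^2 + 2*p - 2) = -2*p^4 + 2*p^3 + 16*p^2 - 18*p + 18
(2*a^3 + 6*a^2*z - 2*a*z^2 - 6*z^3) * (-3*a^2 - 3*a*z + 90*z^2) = -6*a^5 - 24*a^4*z + 168*a^3*z^2 + 564*a^2*z^3 - 162*a*z^4 - 540*z^5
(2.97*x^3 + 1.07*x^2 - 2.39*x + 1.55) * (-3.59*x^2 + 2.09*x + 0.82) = -10.6623*x^5 + 2.366*x^4 + 13.2518*x^3 - 9.6822*x^2 + 1.2797*x + 1.271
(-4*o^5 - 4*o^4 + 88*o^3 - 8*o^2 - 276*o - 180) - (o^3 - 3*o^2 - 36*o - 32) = -4*o^5 - 4*o^4 + 87*o^3 - 5*o^2 - 240*o - 148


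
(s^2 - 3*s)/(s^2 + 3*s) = (s - 3)/(s + 3)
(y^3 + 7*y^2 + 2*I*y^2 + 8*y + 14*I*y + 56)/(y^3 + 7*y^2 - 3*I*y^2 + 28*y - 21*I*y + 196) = (y - 2*I)/(y - 7*I)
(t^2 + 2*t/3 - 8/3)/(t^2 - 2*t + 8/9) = 3*(t + 2)/(3*t - 2)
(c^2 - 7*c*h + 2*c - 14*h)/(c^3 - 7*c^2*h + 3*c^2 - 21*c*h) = (c + 2)/(c*(c + 3))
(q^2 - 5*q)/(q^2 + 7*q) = (q - 5)/(q + 7)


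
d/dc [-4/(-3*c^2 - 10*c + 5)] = 8*(-3*c - 5)/(3*c^2 + 10*c - 5)^2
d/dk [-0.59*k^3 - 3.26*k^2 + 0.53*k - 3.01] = -1.77*k^2 - 6.52*k + 0.53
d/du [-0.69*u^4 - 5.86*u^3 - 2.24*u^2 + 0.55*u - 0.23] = -2.76*u^3 - 17.58*u^2 - 4.48*u + 0.55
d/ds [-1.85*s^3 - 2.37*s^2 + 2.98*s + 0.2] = -5.55*s^2 - 4.74*s + 2.98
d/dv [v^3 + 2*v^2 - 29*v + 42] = 3*v^2 + 4*v - 29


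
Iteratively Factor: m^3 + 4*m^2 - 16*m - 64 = (m - 4)*(m^2 + 8*m + 16) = (m - 4)*(m + 4)*(m + 4)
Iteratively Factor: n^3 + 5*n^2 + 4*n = (n)*(n^2 + 5*n + 4) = n*(n + 4)*(n + 1)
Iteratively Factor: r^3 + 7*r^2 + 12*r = (r)*(r^2 + 7*r + 12) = r*(r + 4)*(r + 3)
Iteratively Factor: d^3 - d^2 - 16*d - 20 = (d - 5)*(d^2 + 4*d + 4) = (d - 5)*(d + 2)*(d + 2)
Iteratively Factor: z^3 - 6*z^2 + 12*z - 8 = (z - 2)*(z^2 - 4*z + 4) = (z - 2)^2*(z - 2)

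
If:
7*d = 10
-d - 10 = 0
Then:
No Solution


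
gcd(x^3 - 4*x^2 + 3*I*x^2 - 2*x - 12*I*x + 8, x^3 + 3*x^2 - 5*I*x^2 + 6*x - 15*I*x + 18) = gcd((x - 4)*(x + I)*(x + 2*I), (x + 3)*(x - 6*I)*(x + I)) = x + I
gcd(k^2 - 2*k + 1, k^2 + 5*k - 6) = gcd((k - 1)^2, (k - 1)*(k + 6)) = k - 1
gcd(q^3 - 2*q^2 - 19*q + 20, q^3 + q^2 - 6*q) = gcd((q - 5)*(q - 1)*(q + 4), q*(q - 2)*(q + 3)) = 1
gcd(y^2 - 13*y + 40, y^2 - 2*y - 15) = y - 5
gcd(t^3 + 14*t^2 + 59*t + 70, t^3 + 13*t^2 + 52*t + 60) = t^2 + 7*t + 10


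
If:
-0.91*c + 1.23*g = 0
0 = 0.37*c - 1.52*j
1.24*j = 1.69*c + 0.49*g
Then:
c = 0.00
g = 0.00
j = 0.00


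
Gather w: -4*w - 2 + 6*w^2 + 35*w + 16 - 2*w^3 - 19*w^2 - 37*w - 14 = -2*w^3 - 13*w^2 - 6*w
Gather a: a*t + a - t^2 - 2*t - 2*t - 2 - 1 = a*(t + 1) - t^2 - 4*t - 3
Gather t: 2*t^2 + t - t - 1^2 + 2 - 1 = 2*t^2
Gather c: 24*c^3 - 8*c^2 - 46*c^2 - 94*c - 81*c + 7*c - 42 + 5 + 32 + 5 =24*c^3 - 54*c^2 - 168*c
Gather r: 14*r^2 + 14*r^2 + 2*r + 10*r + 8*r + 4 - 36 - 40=28*r^2 + 20*r - 72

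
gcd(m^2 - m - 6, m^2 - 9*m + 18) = m - 3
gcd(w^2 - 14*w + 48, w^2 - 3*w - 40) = w - 8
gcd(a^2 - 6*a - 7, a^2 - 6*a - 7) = a^2 - 6*a - 7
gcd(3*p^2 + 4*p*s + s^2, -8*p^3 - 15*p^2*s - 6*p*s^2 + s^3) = p + s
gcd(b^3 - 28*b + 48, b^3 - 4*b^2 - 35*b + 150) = b + 6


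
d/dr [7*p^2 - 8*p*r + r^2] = -8*p + 2*r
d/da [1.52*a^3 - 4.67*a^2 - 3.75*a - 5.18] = 4.56*a^2 - 9.34*a - 3.75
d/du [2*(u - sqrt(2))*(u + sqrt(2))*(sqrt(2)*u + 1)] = 6*sqrt(2)*u^2 + 4*u - 4*sqrt(2)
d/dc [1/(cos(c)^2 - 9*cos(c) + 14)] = (2*cos(c) - 9)*sin(c)/(cos(c)^2 - 9*cos(c) + 14)^2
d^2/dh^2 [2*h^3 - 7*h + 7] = 12*h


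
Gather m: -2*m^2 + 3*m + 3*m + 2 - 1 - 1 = -2*m^2 + 6*m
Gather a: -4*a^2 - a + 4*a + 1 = -4*a^2 + 3*a + 1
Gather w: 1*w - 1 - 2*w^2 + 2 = -2*w^2 + w + 1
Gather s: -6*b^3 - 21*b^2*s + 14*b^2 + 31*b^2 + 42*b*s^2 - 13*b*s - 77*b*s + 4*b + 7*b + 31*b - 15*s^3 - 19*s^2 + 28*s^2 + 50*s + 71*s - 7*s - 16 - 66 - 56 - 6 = -6*b^3 + 45*b^2 + 42*b - 15*s^3 + s^2*(42*b + 9) + s*(-21*b^2 - 90*b + 114) - 144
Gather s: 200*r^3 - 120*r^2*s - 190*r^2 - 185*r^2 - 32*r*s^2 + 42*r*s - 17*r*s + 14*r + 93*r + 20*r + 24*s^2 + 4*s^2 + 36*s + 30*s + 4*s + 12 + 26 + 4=200*r^3 - 375*r^2 + 127*r + s^2*(28 - 32*r) + s*(-120*r^2 + 25*r + 70) + 42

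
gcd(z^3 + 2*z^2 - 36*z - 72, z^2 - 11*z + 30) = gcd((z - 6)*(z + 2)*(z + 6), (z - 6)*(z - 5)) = z - 6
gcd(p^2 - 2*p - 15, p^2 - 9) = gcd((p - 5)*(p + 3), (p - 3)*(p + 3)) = p + 3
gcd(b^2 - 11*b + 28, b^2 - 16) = b - 4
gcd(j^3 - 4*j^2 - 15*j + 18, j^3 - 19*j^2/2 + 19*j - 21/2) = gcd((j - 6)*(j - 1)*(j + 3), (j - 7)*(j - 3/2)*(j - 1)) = j - 1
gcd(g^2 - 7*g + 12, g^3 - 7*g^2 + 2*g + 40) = g - 4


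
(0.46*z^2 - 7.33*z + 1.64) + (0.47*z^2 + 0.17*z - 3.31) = 0.93*z^2 - 7.16*z - 1.67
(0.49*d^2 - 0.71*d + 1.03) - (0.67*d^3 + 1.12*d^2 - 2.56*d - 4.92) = -0.67*d^3 - 0.63*d^2 + 1.85*d + 5.95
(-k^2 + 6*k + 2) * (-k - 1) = k^3 - 5*k^2 - 8*k - 2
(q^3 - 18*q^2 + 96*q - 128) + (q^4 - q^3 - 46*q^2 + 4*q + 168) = q^4 - 64*q^2 + 100*q + 40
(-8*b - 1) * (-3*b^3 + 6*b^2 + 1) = 24*b^4 - 45*b^3 - 6*b^2 - 8*b - 1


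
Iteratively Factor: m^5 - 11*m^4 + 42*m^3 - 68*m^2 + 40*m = (m - 5)*(m^4 - 6*m^3 + 12*m^2 - 8*m) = m*(m - 5)*(m^3 - 6*m^2 + 12*m - 8) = m*(m - 5)*(m - 2)*(m^2 - 4*m + 4) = m*(m - 5)*(m - 2)^2*(m - 2)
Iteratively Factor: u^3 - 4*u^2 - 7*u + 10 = (u - 5)*(u^2 + u - 2) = (u - 5)*(u - 1)*(u + 2)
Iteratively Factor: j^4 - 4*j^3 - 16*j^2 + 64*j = (j - 4)*(j^3 - 16*j) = (j - 4)^2*(j^2 + 4*j) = (j - 4)^2*(j + 4)*(j)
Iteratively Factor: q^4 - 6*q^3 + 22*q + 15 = (q - 3)*(q^3 - 3*q^2 - 9*q - 5) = (q - 3)*(q + 1)*(q^2 - 4*q - 5) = (q - 5)*(q - 3)*(q + 1)*(q + 1)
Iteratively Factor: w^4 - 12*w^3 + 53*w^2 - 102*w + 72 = (w - 2)*(w^3 - 10*w^2 + 33*w - 36) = (w - 4)*(w - 2)*(w^2 - 6*w + 9) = (w - 4)*(w - 3)*(w - 2)*(w - 3)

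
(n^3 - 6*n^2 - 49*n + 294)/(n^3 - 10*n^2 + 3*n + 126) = (n + 7)/(n + 3)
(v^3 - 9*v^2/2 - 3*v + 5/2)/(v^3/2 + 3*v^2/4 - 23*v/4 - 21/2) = 2*(2*v^3 - 9*v^2 - 6*v + 5)/(2*v^3 + 3*v^2 - 23*v - 42)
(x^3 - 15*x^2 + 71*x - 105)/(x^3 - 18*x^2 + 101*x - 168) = (x - 5)/(x - 8)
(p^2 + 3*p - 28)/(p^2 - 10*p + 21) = (p^2 + 3*p - 28)/(p^2 - 10*p + 21)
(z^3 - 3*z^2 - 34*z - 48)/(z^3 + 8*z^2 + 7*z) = (z^3 - 3*z^2 - 34*z - 48)/(z*(z^2 + 8*z + 7))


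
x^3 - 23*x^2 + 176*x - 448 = (x - 8)^2*(x - 7)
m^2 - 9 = (m - 3)*(m + 3)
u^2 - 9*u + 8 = (u - 8)*(u - 1)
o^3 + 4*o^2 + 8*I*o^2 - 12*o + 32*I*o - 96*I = (o - 2)*(o + 6)*(o + 8*I)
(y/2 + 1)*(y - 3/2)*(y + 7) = y^3/2 + 15*y^2/4 + y/4 - 21/2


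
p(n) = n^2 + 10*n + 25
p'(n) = 2*n + 10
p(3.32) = 69.22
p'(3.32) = 16.64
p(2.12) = 50.69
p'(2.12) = 14.24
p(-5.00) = 0.00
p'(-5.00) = 0.00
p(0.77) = 33.29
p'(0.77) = 11.54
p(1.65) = 44.22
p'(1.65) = 13.30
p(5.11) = 102.21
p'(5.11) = 20.22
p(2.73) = 59.75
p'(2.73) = 15.46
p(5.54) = 111.09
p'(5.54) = 21.08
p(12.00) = 289.00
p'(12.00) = 34.00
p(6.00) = 121.00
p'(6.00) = 22.00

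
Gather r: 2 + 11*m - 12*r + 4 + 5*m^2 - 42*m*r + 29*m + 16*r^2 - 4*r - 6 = 5*m^2 + 40*m + 16*r^2 + r*(-42*m - 16)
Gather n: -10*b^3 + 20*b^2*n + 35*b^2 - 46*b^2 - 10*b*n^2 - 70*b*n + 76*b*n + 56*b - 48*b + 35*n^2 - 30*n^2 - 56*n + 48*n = -10*b^3 - 11*b^2 + 8*b + n^2*(5 - 10*b) + n*(20*b^2 + 6*b - 8)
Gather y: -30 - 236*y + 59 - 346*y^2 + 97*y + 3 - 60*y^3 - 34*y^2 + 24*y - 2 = -60*y^3 - 380*y^2 - 115*y + 30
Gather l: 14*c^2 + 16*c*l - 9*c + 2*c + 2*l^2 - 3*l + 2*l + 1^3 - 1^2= 14*c^2 - 7*c + 2*l^2 + l*(16*c - 1)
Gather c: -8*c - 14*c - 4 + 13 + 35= 44 - 22*c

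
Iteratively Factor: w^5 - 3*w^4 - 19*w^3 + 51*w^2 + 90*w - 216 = (w - 4)*(w^4 + w^3 - 15*w^2 - 9*w + 54) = (w - 4)*(w + 3)*(w^3 - 2*w^2 - 9*w + 18) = (w - 4)*(w - 2)*(w + 3)*(w^2 - 9) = (w - 4)*(w - 2)*(w + 3)^2*(w - 3)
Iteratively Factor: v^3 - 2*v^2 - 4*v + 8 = (v + 2)*(v^2 - 4*v + 4) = (v - 2)*(v + 2)*(v - 2)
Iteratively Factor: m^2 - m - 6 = (m + 2)*(m - 3)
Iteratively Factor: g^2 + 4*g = (g + 4)*(g)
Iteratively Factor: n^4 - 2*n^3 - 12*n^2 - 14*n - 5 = (n + 1)*(n^3 - 3*n^2 - 9*n - 5) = (n + 1)^2*(n^2 - 4*n - 5) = (n - 5)*(n + 1)^2*(n + 1)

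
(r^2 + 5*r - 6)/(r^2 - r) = (r + 6)/r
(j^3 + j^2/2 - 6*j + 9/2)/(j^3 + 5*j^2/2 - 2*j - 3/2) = (2*j - 3)/(2*j + 1)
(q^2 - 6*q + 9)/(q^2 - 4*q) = (q^2 - 6*q + 9)/(q*(q - 4))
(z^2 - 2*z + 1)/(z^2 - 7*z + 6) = (z - 1)/(z - 6)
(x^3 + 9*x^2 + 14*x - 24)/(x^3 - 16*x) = (x^2 + 5*x - 6)/(x*(x - 4))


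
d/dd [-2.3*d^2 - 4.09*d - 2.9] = -4.6*d - 4.09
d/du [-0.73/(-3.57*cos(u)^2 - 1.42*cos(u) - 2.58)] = (5.2122*cos(u) + 1.0366)*sin(u)/(3.57*cos(u)^2 + 1.42*cos(u) + 2.58)^2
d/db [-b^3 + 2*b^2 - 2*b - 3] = -3*b^2 + 4*b - 2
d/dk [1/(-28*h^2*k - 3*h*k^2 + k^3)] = (28*h^2 + 6*h*k - 3*k^2)/(k^2*(28*h^2 + 3*h*k - k^2)^2)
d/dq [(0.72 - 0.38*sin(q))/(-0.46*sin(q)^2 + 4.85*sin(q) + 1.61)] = (-0.1748*sin(q)^2 + 0.6624*sin(q) - 4.1038)*cos(q)/(0.2116*sin(q)^4 - 4.462*sin(q)^3 + 22.0413*sin(q)^2 + 15.617*sin(q) + 2.5921)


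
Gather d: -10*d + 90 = 90 - 10*d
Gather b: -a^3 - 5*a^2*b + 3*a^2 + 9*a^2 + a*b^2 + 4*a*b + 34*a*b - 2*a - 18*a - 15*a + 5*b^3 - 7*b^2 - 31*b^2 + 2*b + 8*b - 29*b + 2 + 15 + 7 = -a^3 + 12*a^2 - 35*a + 5*b^3 + b^2*(a - 38) + b*(-5*a^2 + 38*a - 19) + 24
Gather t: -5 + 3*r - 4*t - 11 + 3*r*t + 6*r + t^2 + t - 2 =9*r + t^2 + t*(3*r - 3) - 18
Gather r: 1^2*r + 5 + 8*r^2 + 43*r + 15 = 8*r^2 + 44*r + 20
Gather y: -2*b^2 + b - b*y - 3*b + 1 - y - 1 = -2*b^2 - 2*b + y*(-b - 1)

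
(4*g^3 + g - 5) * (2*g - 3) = 8*g^4 - 12*g^3 + 2*g^2 - 13*g + 15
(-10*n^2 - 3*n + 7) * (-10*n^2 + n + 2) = 100*n^4 + 20*n^3 - 93*n^2 + n + 14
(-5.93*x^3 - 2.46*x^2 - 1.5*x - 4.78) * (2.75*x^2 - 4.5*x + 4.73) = -16.3075*x^5 + 19.92*x^4 - 21.1039*x^3 - 18.0308*x^2 + 14.415*x - 22.6094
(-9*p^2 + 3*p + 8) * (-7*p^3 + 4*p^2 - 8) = 63*p^5 - 57*p^4 - 44*p^3 + 104*p^2 - 24*p - 64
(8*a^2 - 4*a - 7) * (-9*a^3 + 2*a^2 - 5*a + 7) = -72*a^5 + 52*a^4 + 15*a^3 + 62*a^2 + 7*a - 49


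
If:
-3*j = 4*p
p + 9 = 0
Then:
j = 12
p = -9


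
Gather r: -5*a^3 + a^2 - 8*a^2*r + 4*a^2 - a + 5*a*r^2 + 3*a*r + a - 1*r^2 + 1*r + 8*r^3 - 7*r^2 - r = -5*a^3 + 5*a^2 + 8*r^3 + r^2*(5*a - 8) + r*(-8*a^2 + 3*a)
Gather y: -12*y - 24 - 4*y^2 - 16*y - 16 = -4*y^2 - 28*y - 40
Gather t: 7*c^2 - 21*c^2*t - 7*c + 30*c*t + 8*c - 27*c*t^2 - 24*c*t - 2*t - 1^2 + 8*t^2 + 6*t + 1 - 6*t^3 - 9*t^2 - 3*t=7*c^2 + c - 6*t^3 + t^2*(-27*c - 1) + t*(-21*c^2 + 6*c + 1)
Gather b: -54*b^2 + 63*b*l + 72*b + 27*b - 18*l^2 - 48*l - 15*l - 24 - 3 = -54*b^2 + b*(63*l + 99) - 18*l^2 - 63*l - 27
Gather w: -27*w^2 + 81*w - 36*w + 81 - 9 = -27*w^2 + 45*w + 72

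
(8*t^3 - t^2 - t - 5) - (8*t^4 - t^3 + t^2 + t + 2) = -8*t^4 + 9*t^3 - 2*t^2 - 2*t - 7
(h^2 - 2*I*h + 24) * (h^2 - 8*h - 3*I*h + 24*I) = h^4 - 8*h^3 - 5*I*h^3 + 18*h^2 + 40*I*h^2 - 144*h - 72*I*h + 576*I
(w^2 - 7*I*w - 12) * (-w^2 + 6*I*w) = -w^4 + 13*I*w^3 + 54*w^2 - 72*I*w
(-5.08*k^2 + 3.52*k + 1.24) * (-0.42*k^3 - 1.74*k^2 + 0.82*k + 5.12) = 2.1336*k^5 + 7.3608*k^4 - 10.8112*k^3 - 25.2808*k^2 + 19.0392*k + 6.3488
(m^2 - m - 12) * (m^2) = m^4 - m^3 - 12*m^2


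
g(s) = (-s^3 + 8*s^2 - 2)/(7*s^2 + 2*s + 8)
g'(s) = (-14*s - 2)*(-s^3 + 8*s^2 - 2)/(7*s^2 + 2*s + 8)^2 + (-3*s^2 + 16*s)/(7*s^2 + 2*s + 8)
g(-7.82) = 2.30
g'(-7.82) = -0.15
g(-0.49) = 0.00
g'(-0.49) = -0.98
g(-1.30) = 0.80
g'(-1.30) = -0.75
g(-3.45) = 1.59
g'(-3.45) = -0.20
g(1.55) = 0.48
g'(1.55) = 0.22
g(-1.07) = 0.60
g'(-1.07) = -0.92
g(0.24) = -0.17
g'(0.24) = 0.52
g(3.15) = 0.55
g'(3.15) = -0.06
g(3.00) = 0.56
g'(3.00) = -0.05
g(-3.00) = 1.49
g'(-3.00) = -0.24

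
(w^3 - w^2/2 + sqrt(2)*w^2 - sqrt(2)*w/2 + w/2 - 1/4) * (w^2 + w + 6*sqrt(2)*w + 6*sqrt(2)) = w^5 + w^4/2 + 7*sqrt(2)*w^4 + 7*sqrt(2)*w^3/2 + 12*w^3 - sqrt(2)*w^2/2 + 25*w^2/4 - 25*w/4 + 3*sqrt(2)*w/2 - 3*sqrt(2)/2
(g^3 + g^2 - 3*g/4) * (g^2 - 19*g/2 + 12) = g^5 - 17*g^4/2 + 7*g^3/4 + 153*g^2/8 - 9*g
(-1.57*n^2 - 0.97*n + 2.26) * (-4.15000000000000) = 6.5155*n^2 + 4.0255*n - 9.379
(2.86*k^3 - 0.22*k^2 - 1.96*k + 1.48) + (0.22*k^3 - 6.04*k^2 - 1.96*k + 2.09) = 3.08*k^3 - 6.26*k^2 - 3.92*k + 3.57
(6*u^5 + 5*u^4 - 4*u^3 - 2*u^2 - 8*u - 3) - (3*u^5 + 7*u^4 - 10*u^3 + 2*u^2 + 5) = 3*u^5 - 2*u^4 + 6*u^3 - 4*u^2 - 8*u - 8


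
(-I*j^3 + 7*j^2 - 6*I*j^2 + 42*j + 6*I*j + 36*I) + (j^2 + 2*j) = -I*j^3 + 8*j^2 - 6*I*j^2 + 44*j + 6*I*j + 36*I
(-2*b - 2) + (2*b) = -2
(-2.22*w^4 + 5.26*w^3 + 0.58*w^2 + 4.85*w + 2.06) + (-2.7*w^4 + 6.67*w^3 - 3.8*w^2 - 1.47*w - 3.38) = -4.92*w^4 + 11.93*w^3 - 3.22*w^2 + 3.38*w - 1.32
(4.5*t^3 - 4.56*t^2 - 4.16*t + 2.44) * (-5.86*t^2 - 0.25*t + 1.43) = -26.37*t^5 + 25.5966*t^4 + 31.9526*t^3 - 19.7792*t^2 - 6.5588*t + 3.4892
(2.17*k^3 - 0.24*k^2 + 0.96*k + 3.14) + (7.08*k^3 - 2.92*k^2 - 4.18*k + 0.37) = 9.25*k^3 - 3.16*k^2 - 3.22*k + 3.51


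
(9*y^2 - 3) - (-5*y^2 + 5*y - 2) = 14*y^2 - 5*y - 1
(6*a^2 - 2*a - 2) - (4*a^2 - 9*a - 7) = 2*a^2 + 7*a + 5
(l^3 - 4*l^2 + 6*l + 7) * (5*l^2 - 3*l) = 5*l^5 - 23*l^4 + 42*l^3 + 17*l^2 - 21*l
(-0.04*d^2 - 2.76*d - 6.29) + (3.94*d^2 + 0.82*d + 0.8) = 3.9*d^2 - 1.94*d - 5.49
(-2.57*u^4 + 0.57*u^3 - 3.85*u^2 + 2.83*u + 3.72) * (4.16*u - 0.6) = -10.6912*u^5 + 3.9132*u^4 - 16.358*u^3 + 14.0828*u^2 + 13.7772*u - 2.232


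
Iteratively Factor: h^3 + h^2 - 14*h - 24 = (h - 4)*(h^2 + 5*h + 6) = (h - 4)*(h + 3)*(h + 2)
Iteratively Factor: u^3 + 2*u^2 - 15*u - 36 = (u + 3)*(u^2 - u - 12) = (u - 4)*(u + 3)*(u + 3)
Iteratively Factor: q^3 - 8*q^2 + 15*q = (q - 3)*(q^2 - 5*q) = (q - 5)*(q - 3)*(q)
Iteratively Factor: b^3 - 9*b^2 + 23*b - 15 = (b - 3)*(b^2 - 6*b + 5) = (b - 3)*(b - 1)*(b - 5)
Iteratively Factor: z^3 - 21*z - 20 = (z - 5)*(z^2 + 5*z + 4) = (z - 5)*(z + 1)*(z + 4)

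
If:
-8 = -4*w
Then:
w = 2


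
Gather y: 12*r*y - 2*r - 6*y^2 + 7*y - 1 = -2*r - 6*y^2 + y*(12*r + 7) - 1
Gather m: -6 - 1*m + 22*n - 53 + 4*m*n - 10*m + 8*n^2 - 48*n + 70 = m*(4*n - 11) + 8*n^2 - 26*n + 11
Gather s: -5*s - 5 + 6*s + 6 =s + 1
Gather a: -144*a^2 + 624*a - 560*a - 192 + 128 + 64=-144*a^2 + 64*a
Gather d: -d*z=-d*z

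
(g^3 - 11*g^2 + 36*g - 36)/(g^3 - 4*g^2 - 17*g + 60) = (g^2 - 8*g + 12)/(g^2 - g - 20)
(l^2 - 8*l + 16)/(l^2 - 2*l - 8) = (l - 4)/(l + 2)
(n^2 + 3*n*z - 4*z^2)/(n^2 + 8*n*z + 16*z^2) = (n - z)/(n + 4*z)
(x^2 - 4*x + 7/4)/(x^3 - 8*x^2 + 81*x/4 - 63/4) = (2*x - 1)/(2*x^2 - 9*x + 9)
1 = 1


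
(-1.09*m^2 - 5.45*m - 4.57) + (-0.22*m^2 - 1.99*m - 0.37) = -1.31*m^2 - 7.44*m - 4.94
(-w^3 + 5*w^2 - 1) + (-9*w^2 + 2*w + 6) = -w^3 - 4*w^2 + 2*w + 5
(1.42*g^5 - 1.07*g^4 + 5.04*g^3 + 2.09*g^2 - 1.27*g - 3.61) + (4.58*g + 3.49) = 1.42*g^5 - 1.07*g^4 + 5.04*g^3 + 2.09*g^2 + 3.31*g - 0.12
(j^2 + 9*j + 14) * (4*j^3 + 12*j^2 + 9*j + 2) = 4*j^5 + 48*j^4 + 173*j^3 + 251*j^2 + 144*j + 28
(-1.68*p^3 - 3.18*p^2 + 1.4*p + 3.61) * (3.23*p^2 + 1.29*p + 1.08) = -5.4264*p^5 - 12.4386*p^4 - 1.3946*p^3 + 10.0319*p^2 + 6.1689*p + 3.8988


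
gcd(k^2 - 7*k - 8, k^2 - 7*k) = 1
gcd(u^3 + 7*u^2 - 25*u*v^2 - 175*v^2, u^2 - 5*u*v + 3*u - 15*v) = u - 5*v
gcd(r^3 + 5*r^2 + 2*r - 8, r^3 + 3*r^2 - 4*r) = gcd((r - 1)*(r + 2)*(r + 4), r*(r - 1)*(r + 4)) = r^2 + 3*r - 4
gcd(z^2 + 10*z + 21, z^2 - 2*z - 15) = z + 3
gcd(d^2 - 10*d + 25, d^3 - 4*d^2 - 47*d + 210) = d - 5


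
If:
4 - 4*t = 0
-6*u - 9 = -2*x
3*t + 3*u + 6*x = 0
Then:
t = 1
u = -10/7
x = 3/14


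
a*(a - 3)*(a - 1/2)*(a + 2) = a^4 - 3*a^3/2 - 11*a^2/2 + 3*a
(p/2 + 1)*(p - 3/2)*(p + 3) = p^3/2 + 7*p^2/4 - 3*p/4 - 9/2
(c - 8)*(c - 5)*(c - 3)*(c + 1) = c^4 - 15*c^3 + 63*c^2 - 41*c - 120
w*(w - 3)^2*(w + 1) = w^4 - 5*w^3 + 3*w^2 + 9*w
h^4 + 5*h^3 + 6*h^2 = h^2*(h + 2)*(h + 3)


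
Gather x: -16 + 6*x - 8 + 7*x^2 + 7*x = 7*x^2 + 13*x - 24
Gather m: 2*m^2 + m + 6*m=2*m^2 + 7*m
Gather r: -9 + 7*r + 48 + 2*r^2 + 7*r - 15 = 2*r^2 + 14*r + 24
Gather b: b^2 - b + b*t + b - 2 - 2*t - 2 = b^2 + b*t - 2*t - 4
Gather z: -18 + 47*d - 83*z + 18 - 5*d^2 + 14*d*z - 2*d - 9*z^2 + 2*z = -5*d^2 + 45*d - 9*z^2 + z*(14*d - 81)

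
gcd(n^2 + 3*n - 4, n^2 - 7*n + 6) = n - 1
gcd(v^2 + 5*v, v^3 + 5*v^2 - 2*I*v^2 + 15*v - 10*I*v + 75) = v + 5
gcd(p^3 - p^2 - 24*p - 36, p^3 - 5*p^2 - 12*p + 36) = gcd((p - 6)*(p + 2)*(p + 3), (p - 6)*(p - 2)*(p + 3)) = p^2 - 3*p - 18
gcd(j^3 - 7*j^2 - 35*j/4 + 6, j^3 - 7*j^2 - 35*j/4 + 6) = j^3 - 7*j^2 - 35*j/4 + 6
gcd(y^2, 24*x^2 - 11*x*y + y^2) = 1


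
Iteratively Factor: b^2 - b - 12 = (b - 4)*(b + 3)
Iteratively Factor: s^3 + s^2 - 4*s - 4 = (s - 2)*(s^2 + 3*s + 2) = (s - 2)*(s + 2)*(s + 1)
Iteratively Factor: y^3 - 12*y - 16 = (y - 4)*(y^2 + 4*y + 4) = (y - 4)*(y + 2)*(y + 2)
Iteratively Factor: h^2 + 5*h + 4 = (h + 4)*(h + 1)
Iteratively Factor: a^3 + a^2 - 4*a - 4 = (a + 2)*(a^2 - a - 2) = (a + 1)*(a + 2)*(a - 2)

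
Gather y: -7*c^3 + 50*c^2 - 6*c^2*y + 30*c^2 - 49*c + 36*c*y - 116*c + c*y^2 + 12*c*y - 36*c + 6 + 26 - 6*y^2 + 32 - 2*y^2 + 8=-7*c^3 + 80*c^2 - 201*c + y^2*(c - 8) + y*(-6*c^2 + 48*c) + 72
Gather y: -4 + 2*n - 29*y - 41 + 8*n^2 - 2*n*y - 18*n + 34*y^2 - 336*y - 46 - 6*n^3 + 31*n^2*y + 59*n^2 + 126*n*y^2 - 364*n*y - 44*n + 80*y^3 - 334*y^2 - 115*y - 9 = -6*n^3 + 67*n^2 - 60*n + 80*y^3 + y^2*(126*n - 300) + y*(31*n^2 - 366*n - 480) - 100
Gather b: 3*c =3*c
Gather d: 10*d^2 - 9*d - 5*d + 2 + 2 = 10*d^2 - 14*d + 4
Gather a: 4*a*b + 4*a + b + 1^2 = a*(4*b + 4) + b + 1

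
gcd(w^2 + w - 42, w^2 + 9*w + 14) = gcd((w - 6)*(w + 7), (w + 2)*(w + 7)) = w + 7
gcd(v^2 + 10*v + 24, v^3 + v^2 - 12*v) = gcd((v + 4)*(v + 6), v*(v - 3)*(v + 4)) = v + 4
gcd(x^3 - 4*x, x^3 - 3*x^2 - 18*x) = x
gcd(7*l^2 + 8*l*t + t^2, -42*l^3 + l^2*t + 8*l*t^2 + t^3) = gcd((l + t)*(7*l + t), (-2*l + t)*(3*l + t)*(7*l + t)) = 7*l + t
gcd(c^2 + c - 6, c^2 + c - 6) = c^2 + c - 6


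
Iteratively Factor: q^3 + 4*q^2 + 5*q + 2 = (q + 1)*(q^2 + 3*q + 2) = (q + 1)*(q + 2)*(q + 1)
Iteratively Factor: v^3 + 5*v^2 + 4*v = (v)*(v^2 + 5*v + 4) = v*(v + 4)*(v + 1)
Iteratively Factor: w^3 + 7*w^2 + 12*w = (w + 3)*(w^2 + 4*w) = w*(w + 3)*(w + 4)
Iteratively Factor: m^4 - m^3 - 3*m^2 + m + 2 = (m - 2)*(m^3 + m^2 - m - 1) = (m - 2)*(m + 1)*(m^2 - 1) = (m - 2)*(m - 1)*(m + 1)*(m + 1)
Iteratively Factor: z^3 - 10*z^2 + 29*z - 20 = (z - 1)*(z^2 - 9*z + 20) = (z - 5)*(z - 1)*(z - 4)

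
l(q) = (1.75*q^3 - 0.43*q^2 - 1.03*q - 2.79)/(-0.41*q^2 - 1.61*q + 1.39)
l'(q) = (0.82*q + 1.61)*(1.75*q^3 - 0.43*q^2 - 1.03*q - 2.79)/(-0.41*q^2 - 1.61*q + 1.39)^2 + (5.25*q^2 - 0.86*q - 1.03)/(-0.41*q^2 - 1.61*q + 1.39)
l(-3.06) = -21.72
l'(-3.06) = 28.37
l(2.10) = -2.46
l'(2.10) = -3.19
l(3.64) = -7.29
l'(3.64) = -3.22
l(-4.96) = 311.93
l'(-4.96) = 891.75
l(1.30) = 0.72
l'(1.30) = -6.21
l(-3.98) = -88.88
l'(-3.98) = 178.42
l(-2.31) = -8.31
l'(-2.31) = 10.73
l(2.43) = -3.50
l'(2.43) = -3.09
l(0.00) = -2.01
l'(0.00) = -3.07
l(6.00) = -15.35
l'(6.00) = -3.59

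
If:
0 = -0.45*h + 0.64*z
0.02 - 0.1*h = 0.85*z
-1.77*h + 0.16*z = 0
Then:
No Solution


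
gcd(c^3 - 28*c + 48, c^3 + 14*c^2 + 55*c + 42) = c + 6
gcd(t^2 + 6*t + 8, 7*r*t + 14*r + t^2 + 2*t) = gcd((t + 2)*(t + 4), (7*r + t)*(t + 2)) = t + 2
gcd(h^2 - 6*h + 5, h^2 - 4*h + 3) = h - 1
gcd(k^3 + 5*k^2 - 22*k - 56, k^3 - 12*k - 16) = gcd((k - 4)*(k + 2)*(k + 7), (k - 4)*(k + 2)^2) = k^2 - 2*k - 8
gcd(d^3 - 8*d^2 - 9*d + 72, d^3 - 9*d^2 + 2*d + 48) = d^2 - 11*d + 24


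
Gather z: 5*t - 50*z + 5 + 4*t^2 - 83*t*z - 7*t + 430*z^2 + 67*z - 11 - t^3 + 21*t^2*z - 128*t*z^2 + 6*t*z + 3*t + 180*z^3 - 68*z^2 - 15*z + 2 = -t^3 + 4*t^2 + t + 180*z^3 + z^2*(362 - 128*t) + z*(21*t^2 - 77*t + 2) - 4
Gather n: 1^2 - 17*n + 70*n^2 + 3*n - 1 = 70*n^2 - 14*n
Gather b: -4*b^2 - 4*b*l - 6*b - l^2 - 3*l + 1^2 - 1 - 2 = -4*b^2 + b*(-4*l - 6) - l^2 - 3*l - 2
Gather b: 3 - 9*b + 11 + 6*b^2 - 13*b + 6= 6*b^2 - 22*b + 20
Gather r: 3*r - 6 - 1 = 3*r - 7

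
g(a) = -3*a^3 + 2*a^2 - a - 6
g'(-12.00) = -1345.00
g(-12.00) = 5478.00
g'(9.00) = -694.00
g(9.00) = -2040.00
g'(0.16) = -0.59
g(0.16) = -6.12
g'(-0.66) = -7.56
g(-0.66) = -3.61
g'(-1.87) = -39.95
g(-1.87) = 22.48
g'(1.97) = -28.05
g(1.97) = -23.14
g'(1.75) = -21.56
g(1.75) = -17.70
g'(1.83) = -23.82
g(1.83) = -19.52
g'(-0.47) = -4.87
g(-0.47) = -4.78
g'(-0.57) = -6.20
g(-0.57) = -4.22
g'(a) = -9*a^2 + 4*a - 1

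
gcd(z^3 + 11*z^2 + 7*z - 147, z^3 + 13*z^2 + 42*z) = z + 7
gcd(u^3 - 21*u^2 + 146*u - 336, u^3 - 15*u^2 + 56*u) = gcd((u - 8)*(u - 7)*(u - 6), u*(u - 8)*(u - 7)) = u^2 - 15*u + 56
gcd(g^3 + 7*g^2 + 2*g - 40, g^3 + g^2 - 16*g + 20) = g^2 + 3*g - 10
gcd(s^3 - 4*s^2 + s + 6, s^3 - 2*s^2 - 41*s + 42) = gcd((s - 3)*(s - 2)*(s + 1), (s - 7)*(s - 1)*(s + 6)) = 1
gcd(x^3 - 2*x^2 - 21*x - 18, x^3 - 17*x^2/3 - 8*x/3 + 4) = x^2 - 5*x - 6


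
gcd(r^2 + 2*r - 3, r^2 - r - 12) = r + 3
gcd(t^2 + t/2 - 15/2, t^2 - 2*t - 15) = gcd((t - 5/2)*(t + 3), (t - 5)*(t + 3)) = t + 3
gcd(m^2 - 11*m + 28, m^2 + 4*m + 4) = 1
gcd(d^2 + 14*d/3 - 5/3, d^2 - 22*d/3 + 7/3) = d - 1/3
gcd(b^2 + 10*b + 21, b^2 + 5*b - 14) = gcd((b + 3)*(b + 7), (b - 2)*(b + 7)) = b + 7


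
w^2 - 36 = (w - 6)*(w + 6)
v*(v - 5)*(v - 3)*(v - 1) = v^4 - 9*v^3 + 23*v^2 - 15*v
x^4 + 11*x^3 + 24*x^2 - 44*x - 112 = (x - 2)*(x + 2)*(x + 4)*(x + 7)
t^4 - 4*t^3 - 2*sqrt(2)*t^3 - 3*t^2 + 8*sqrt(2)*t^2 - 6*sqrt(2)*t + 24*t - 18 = (t - 3)*(t - 1)*(t - 3*sqrt(2))*(t + sqrt(2))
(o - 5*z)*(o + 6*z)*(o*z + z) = o^3*z + o^2*z^2 + o^2*z - 30*o*z^3 + o*z^2 - 30*z^3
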